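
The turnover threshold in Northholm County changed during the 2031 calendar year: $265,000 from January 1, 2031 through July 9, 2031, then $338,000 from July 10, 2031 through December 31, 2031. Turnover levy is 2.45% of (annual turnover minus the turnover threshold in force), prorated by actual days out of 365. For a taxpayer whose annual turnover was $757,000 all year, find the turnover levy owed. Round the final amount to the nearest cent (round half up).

$11,196.50

January 1 – July 9, 2031: 190 days, exemption $265,000 → ($757,000 − $265,000) × 2.45% × 190/365 = $6,274.6849
July 10 – December 31, 2031: 175 days, exemption $338,000 → ($757,000 − $338,000) × 2.45% × 175/365 = $4,921.8151
Total = $11,196.5000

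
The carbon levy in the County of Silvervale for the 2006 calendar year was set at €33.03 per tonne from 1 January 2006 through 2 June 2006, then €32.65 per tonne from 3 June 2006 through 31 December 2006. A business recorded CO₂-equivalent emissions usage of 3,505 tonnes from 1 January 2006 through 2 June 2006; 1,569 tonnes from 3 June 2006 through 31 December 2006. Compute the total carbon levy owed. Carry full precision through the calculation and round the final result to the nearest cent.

1 January – 2 June 2006: 3,505 tonnes at €33.03/tonne → €115,770.15
3 June – 31 December 2006: 1,569 tonnes at €32.65/tonne → €51,227.85

€166,998.00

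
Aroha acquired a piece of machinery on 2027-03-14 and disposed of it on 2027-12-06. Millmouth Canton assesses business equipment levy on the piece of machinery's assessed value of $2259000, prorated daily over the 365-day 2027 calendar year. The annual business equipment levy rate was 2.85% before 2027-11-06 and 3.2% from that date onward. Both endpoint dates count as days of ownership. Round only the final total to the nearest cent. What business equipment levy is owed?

2027-03-14 to 2027-11-05: 237 days at 2.85% → $2259000 × 2.85% × 237/365 = $41803.8781
2027-11-06 to 2027-12-06: 31 days at 3.2% → $2259000 × 3.2% × 31/365 = $6139.5288
Total = $47943.4068

$47943.41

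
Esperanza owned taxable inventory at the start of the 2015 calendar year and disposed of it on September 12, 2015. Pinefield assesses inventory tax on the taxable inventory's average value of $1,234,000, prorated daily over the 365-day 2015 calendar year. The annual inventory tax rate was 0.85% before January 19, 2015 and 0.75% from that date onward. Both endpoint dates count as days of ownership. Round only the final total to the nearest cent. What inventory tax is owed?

January 1 – January 18, 2015: 18 days at 0.85% → $1,234,000 × 0.85% × 18/365 = $517.2658
January 19 – September 12, 2015: 237 days at 0.75% → $1,234,000 × 0.75% × 237/365 = $6,009.4110
Total = $6,526.6767

$6,526.68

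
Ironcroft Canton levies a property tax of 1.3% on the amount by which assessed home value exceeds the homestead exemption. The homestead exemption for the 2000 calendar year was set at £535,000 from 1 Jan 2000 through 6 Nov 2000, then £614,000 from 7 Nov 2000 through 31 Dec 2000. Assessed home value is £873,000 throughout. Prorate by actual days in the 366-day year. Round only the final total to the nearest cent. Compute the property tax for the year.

1 Jan – 6 Nov 2000: 311 days, exemption £535,000 → (£873,000 − £535,000) × 1.3% × 311/366 = £3,733.6995
7 Nov – 31 Dec 2000: 55 days, exemption £614,000 → (£873,000 − £614,000) × 1.3% × 55/366 = £505.9699
Total = £4,239.6694

£4,239.67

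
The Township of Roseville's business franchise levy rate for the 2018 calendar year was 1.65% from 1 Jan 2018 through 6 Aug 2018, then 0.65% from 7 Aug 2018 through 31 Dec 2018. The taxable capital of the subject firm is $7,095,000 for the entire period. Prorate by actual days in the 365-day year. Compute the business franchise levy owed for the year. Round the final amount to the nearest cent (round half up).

1 Jan – 6 Aug 2018: 218 days at 1.65% → $7,095,000 × 1.65% × 218/365 = $69,919.7671
7 Aug – 31 Dec 2018: 147 days at 0.65% → $7,095,000 × 0.65% × 147/365 = $18,573.3493
Total = $88,493.1164

$88,493.12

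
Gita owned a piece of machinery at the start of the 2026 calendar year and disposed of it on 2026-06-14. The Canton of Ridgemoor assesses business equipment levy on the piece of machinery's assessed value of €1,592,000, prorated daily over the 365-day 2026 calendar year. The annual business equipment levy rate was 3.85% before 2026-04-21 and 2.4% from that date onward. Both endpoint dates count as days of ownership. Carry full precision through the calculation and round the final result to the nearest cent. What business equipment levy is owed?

2026-01-01 to 2026-04-20: 110 days at 3.85% → €1,592,000 × 3.85% × 110/365 = €18,471.5616
2026-04-21 to 2026-06-14: 55 days at 2.4% → €1,592,000 × 2.4% × 55/365 = €5,757.3699
Total = €24,228.9315

€24,228.93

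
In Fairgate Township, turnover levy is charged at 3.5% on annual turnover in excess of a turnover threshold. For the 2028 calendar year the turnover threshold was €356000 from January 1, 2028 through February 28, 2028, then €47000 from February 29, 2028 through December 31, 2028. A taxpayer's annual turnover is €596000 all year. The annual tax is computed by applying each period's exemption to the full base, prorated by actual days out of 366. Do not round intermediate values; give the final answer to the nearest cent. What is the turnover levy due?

€17471.60

January 1 – February 28, 2028: 59 days, exemption €356000 → (€596000 − €356000) × 3.5% × 59/366 = €1354.0984
February 29 – December 31, 2028: 307 days, exemption €47000 → (€596000 − €47000) × 3.5% × 307/366 = €16117.5000
Total = €17471.5984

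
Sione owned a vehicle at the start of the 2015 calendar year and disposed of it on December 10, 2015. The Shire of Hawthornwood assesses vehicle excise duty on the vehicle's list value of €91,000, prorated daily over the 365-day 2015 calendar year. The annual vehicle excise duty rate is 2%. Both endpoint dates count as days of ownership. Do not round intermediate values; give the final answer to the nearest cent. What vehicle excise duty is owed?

Days held (January 1 – December 10, 2015): 344 out of 365
Tax = €91,000 × 2% × 344/365 = €1,715.2877

€1,715.29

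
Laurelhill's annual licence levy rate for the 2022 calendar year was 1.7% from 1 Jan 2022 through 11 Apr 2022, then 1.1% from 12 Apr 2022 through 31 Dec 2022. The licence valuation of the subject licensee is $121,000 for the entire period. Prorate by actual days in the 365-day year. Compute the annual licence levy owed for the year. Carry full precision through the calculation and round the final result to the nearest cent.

1 Jan – 11 Apr 2022: 101 days at 1.7% → $121,000 × 1.7% × 101/365 = $569.1973
12 Apr – 31 Dec 2022: 264 days at 1.1% → $121,000 × 1.1% × 264/365 = $962.6959
Total = $1,531.8932

$1,531.89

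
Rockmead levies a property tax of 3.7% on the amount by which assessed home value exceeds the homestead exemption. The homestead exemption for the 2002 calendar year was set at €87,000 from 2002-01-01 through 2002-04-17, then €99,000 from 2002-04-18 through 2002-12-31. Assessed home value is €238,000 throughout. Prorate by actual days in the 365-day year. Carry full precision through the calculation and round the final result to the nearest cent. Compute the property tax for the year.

2002-01-01 to 2002-04-17: 107 days, exemption €87,000 → (€238,000 − €87,000) × 3.7% × 107/365 = €1,637.8329
2002-04-18 to 2002-12-31: 258 days, exemption €99,000 → (€238,000 − €99,000) × 3.7% × 258/365 = €3,635.3260
Total = €5,273.1589

€5,273.16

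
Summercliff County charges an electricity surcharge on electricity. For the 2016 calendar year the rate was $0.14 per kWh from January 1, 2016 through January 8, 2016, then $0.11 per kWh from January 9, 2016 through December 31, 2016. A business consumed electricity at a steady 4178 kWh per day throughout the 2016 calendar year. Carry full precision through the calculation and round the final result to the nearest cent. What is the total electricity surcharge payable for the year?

$169,209.00

January 1 – January 8, 2016: 8 days × 4178 kWh/day = 33,424 kWh at $0.14/kWh → $4,679.36
January 9 – December 31, 2016: 358 days × 4178 kWh/day = 1,495,724 kWh at $0.11/kWh → $164,529.64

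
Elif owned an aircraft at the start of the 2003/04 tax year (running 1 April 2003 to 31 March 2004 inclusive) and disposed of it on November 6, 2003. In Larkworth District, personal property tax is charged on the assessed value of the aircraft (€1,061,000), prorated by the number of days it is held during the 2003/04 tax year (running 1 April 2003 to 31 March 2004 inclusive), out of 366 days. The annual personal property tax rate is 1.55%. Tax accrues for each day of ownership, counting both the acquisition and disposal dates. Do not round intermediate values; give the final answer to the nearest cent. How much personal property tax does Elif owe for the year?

€9,885.27

Days held (April 1 – November 6, 2003): 220 out of 366
Tax = €1,061,000 × 1.55% × 220/366 = €9,885.2732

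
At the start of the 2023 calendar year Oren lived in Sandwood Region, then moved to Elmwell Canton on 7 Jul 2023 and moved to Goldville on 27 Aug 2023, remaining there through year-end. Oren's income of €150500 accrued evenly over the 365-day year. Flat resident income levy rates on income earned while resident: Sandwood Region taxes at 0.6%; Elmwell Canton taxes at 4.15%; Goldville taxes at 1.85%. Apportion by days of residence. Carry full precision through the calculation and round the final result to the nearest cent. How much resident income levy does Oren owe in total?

€2304.09

Sandwood Region, 1 Jan – 6 Jul 2023: 187 days → €150500 × 0.6% × 187/365 = €462.6329
Elmwell Canton, 7 Jul – 26 Aug 2023: 51 days → €150500 × 4.15% × 51/365 = €872.6938
Goldville, 27 Aug – 31 Dec 2023: 127 days → €150500 × 1.85% × 127/365 = €968.7664
Total = €2304.0932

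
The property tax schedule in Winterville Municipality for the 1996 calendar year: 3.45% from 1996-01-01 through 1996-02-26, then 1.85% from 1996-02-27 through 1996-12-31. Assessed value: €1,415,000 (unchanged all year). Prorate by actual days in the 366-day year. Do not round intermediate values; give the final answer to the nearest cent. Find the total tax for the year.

1996-01-01 to 1996-02-26: 57 days at 3.45% → €1,415,000 × 3.45% × 57/366 = €7,602.7254
1996-02-27 to 1996-12-31: 309 days at 1.85% → €1,415,000 × 1.85% × 309/366 = €22,100.6762
Total = €29,703.4016

€29,703.40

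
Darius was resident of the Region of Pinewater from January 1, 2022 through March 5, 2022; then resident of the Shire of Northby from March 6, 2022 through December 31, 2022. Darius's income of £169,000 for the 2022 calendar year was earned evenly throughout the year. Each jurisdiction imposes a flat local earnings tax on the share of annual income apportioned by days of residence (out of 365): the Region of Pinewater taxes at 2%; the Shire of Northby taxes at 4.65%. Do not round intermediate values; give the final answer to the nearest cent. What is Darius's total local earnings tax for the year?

The Region of Pinewater, January 1 – March 5, 2022: 64 days → £169,000 × 2% × 64/365 = £592.6575
The Shire of Northby, March 6 – December 31, 2022: 301 days → £169,000 × 4.65% × 301/365 = £6,480.5712
Total = £7,073.2288

£7,073.23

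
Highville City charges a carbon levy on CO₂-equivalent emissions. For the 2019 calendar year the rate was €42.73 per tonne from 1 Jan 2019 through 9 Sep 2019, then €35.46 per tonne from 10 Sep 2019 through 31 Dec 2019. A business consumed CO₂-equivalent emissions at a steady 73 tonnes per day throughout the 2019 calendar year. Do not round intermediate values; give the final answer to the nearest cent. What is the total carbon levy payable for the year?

€1,078,570.62

1 Jan – 9 Sep 2019: 252 days × 73 tonnes/day = 18,396 tonnes at €42.73/tonne → €786,061.08
10 Sep – 31 Dec 2019: 113 days × 73 tonnes/day = 8,249 tonnes at €35.46/tonne → €292,509.54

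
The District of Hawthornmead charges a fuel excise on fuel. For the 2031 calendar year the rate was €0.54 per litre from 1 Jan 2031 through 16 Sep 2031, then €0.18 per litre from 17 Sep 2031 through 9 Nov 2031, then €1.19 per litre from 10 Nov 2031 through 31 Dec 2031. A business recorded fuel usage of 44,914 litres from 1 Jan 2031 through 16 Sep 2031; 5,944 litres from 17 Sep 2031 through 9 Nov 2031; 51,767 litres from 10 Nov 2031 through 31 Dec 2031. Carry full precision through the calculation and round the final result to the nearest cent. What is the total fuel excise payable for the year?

€86,926.21

1 Jan – 16 Sep 2031: 44,914 litres at €0.54/litre → €24,253.56
17 Sep – 9 Nov 2031: 5,944 litres at €0.18/litre → €1,069.92
10 Nov – 31 Dec 2031: 51,767 litres at €1.19/litre → €61,602.73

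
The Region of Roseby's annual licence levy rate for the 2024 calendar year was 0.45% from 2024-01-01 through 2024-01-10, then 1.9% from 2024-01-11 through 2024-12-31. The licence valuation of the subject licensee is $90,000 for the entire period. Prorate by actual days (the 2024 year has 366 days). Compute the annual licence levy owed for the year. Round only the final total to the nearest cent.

$1,674.34

2024-01-01 to 2024-01-10: 10 days at 0.45% → $90,000 × 0.45% × 10/366 = $11.0656
2024-01-11 to 2024-12-31: 356 days at 1.9% → $90,000 × 1.9% × 356/366 = $1,663.2787
Total = $1,674.3443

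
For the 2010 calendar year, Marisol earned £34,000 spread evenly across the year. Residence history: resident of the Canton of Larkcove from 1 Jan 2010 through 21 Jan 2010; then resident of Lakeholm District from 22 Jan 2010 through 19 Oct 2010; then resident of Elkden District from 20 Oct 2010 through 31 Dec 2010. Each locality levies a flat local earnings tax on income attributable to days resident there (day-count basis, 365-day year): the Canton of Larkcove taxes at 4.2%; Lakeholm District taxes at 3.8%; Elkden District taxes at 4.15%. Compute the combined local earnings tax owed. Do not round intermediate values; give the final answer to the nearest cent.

£1,323.62

The Canton of Larkcove, 1 Jan – 21 Jan 2010: 21 days → £34,000 × 4.2% × 21/365 = £82.1589
Lakeholm District, 22 Jan – 19 Oct 2010: 271 days → £34,000 × 3.8% × 271/365 = £959.2658
Elkden District, 20 Oct – 31 Dec 2010: 73 days → £34,000 × 4.15% × 73/365 = £282.2000
Total = £1,323.6247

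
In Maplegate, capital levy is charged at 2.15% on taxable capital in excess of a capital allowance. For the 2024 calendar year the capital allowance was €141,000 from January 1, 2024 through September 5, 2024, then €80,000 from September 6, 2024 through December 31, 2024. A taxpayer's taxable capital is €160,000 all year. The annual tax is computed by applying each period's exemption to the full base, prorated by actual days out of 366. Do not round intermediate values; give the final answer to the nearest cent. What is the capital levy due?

€827.75

January 1 – September 5, 2024: 249 days, exemption €141,000 → (€160,000 − €141,000) × 2.15% × 249/366 = €277.9139
September 6 – December 31, 2024: 117 days, exemption €80,000 → (€160,000 − €80,000) × 2.15% × 117/366 = €549.8361
Total = €827.7500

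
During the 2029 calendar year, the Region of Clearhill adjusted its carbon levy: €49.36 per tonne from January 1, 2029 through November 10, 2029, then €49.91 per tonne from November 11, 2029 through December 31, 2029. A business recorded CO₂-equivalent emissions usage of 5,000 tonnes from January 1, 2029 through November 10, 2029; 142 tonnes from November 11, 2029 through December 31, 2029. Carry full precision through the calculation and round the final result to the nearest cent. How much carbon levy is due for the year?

€253,887.22

January 1 – November 10, 2029: 5,000 tonnes at €49.36/tonne → €246,800.00
November 11 – December 31, 2029: 142 tonnes at €49.91/tonne → €7,087.22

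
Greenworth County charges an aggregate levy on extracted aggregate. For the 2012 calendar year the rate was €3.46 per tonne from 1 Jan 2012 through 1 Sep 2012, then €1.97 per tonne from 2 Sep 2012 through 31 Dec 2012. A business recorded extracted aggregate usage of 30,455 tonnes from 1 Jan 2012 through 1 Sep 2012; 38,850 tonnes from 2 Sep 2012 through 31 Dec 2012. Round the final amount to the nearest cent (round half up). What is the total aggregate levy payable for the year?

€181,908.80

1 Jan – 1 Sep 2012: 30,455 tonnes at €3.46/tonne → €105,374.30
2 Sep – 31 Dec 2012: 38,850 tonnes at €1.97/tonne → €76,534.50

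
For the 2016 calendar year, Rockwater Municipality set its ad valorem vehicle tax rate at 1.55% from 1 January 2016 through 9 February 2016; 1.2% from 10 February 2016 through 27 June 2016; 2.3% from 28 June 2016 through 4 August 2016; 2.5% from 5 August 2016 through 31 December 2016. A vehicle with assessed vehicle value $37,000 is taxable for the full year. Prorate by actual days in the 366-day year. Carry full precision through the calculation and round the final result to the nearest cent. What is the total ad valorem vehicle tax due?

$696.23

1 January – 9 February 2016: 40 days at 1.55% → $37,000 × 1.55% × 40/366 = $62.6776
10 February – 27 June 2016: 139 days at 1.2% → $37,000 × 1.2% × 139/366 = $168.6230
28 June – 4 August 2016: 38 days at 2.3% → $37,000 × 2.3% × 38/366 = $88.3552
5 August – 31 December 2016: 149 days at 2.5% → $37,000 × 2.5% × 149/366 = $376.5710
Total = $696.2268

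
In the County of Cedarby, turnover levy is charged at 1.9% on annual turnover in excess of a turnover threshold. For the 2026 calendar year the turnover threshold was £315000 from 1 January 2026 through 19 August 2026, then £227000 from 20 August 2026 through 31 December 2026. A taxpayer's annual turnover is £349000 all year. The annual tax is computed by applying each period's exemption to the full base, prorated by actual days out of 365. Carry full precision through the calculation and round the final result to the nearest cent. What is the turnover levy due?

1 January – 19 August 2026: 231 days, exemption £315000 → (£349000 − £315000) × 1.9% × 231/365 = £408.8384
20 August – 31 December 2026: 134 days, exemption £227000 → (£349000 − £227000) × 1.9% × 134/365 = £850.9918
Total = £1259.8301

£1259.83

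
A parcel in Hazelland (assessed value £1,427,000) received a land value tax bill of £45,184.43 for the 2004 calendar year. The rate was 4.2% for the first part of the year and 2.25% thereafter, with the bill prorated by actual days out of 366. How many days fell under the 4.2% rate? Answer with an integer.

172 days

Let d = days at the first rate; then 366 − d days at the second rate.
£1,427,000 × [4.2%·d + 2.25%·(366−d)] / 366 = £45,184.43
Solving gives d = 172, so the new rate took effect on 21 Jun 2004.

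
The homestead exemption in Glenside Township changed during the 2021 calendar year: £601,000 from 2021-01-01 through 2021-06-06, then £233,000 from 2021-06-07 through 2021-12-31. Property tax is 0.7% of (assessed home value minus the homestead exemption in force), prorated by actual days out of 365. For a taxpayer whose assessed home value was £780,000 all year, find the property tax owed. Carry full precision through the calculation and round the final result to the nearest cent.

£2,720.97

2021-01-01 to 2021-06-06: 157 days, exemption £601,000 → (£780,000 − £601,000) × 0.7% × 157/365 = £538.9616
2021-06-07 to 2021-12-31: 208 days, exemption £233,000 → (£780,000 − £233,000) × 0.7% × 208/365 = £2,182.0055
Total = £2,720.9671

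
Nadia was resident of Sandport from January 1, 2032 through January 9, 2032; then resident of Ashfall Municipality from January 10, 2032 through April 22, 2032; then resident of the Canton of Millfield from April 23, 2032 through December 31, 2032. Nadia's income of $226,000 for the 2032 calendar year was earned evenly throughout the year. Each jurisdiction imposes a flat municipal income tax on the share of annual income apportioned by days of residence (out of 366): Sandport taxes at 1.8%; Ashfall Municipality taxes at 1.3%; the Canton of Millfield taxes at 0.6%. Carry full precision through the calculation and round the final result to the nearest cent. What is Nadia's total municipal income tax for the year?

Sandport, January 1 – January 9, 2032: 9 days → $226,000 × 1.8% × 9/366 = $100.0328
Ashfall Municipality, January 10 – April 22, 2032: 104 days → $226,000 × 1.3% × 104/366 = $834.8415
The Canton of Millfield, April 23 – December 31, 2032: 253 days → $226,000 × 0.6% × 253/366 = $937.3443
Total = $1,872.2186

$1,872.22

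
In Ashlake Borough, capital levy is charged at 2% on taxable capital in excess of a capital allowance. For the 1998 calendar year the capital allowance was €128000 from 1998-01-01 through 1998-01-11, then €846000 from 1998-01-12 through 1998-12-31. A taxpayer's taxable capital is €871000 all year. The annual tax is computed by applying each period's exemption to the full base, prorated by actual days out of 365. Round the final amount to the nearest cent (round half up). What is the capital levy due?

1998-01-01 to 1998-01-11: 11 days, exemption €128000 → (€871000 − €128000) × 2% × 11/365 = €447.8356
1998-01-12 to 1998-12-31: 354 days, exemption €846000 → (€871000 − €846000) × 2% × 354/365 = €484.9315
Total = €932.7671

€932.77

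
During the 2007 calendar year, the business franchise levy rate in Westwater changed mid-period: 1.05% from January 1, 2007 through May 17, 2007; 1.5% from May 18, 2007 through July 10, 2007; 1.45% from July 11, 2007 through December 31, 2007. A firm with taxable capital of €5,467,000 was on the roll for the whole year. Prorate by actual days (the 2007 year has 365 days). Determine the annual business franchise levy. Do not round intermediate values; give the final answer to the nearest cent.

€71,467.92

January 1 – May 17, 2007: 137 days at 1.05% → €5,467,000 × 1.05% × 137/365 = €21,545.9712
May 18 – July 10, 2007: 54 days at 1.5% → €5,467,000 × 1.5% × 54/365 = €12,132.2466
July 11 – December 31, 2007: 174 days at 1.45% → €5,467,000 × 1.45% × 174/365 = €37,789.7014
Total = €71,467.9192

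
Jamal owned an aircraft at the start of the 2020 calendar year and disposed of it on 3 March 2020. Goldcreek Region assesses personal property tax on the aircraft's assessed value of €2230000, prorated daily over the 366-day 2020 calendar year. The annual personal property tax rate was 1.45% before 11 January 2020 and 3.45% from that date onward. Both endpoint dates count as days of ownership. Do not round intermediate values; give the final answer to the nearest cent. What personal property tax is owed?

€12024.33

1 January – 10 January 2020: 10 days at 1.45% → €2230000 × 1.45% × 10/366 = €883.4699
11 January – 3 March 2020: 53 days at 3.45% → €2230000 × 3.45% × 53/366 = €11140.8607
Total = €12024.3306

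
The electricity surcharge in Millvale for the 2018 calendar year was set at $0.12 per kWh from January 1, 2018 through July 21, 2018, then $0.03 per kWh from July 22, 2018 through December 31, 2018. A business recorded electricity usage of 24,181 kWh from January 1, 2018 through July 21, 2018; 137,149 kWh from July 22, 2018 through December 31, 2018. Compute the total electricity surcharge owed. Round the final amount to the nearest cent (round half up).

January 1 – July 21, 2018: 24,181 kWh at $0.12/kWh → $2,901.72
July 22 – December 31, 2018: 137,149 kWh at $0.03/kWh → $4,114.47

$7,016.19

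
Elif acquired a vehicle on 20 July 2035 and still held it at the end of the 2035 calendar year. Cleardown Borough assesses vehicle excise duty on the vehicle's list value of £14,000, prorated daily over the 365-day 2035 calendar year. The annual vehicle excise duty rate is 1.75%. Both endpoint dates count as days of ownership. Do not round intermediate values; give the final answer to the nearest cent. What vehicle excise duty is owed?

£110.75

Days held (20 July – 31 December 2035): 165 out of 365
Tax = £14,000 × 1.75% × 165/365 = £110.7534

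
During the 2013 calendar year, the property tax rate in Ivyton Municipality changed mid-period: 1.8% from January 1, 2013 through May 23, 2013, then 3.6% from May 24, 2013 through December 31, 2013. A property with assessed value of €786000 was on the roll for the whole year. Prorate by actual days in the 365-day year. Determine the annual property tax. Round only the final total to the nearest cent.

January 1 – May 23, 2013: 143 days at 1.8% → €786000 × 1.8% × 143/365 = €5542.9151
May 24 – December 31, 2013: 222 days at 3.6% → €786000 × 3.6% × 222/365 = €17210.1699
Total = €22753.0849

€22753.08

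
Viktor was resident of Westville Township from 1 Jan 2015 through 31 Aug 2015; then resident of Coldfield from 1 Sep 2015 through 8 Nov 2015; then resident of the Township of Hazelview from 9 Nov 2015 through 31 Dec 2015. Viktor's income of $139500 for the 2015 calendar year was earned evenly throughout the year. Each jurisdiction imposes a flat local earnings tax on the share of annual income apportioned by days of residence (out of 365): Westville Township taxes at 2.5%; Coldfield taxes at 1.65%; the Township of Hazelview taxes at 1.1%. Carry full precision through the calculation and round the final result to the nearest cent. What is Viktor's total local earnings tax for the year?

Westville Township, 1 Jan – 31 Aug 2015: 243 days → $139500 × 2.5% × 243/365 = $2321.8151
Coldfield, 1 Sep – 8 Nov 2015: 69 days → $139500 × 1.65% × 69/365 = $435.1253
The Township of Hazelview, 9 Nov – 31 Dec 2015: 53 days → $139500 × 1.1% × 53/365 = $222.8178
Total = $2979.7582

$2979.76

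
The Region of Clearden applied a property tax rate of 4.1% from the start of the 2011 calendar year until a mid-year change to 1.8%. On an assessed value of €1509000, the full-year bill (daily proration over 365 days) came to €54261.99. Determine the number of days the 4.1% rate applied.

285 days

Let d = days at the first rate; then 365 − d days at the second rate.
€1509000 × [4.1%·d + 1.8%·(365−d)] / 365 = €54261.99
Solving gives d = 285, so the new rate took effect on 13 October 2011.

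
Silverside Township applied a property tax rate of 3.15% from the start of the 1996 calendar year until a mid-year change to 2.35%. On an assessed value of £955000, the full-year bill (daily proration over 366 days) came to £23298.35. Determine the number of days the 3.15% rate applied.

41 days

Let d = days at the first rate; then 366 − d days at the second rate.
£955000 × [3.15%·d + 2.35%·(366−d)] / 366 = £23298.35
Solving gives d = 41, so the new rate took effect on 11 Feb 1996.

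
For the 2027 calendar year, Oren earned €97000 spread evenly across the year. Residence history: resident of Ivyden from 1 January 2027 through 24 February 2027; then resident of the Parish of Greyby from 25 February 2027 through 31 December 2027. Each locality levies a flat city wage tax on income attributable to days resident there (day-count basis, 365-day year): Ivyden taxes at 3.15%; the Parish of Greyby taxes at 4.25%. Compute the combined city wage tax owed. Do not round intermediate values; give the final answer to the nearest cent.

Ivyden, 1 January – 24 February 2027: 55 days → €97000 × 3.15% × 55/365 = €460.4178
The Parish of Greyby, 25 February – 31 December 2027: 310 days → €97000 × 4.25% × 310/365 = €3501.3014
Total = €3961.7192

€3961.72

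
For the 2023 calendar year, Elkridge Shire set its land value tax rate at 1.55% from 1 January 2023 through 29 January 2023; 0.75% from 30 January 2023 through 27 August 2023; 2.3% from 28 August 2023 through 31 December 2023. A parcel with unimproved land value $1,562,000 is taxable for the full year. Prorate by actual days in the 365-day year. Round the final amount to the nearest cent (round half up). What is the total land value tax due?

$21,065.60

1 January – 29 January 2023: 29 days at 1.55% → $1,562,000 × 1.55% × 29/365 = $1,923.6137
30 January – 27 August 2023: 210 days at 0.75% → $1,562,000 × 0.75% × 210/365 = $6,740.1370
28 August – 31 December 2023: 126 days at 2.3% → $1,562,000 × 2.3% × 126/365 = $12,401.8521
Total = $21,065.6027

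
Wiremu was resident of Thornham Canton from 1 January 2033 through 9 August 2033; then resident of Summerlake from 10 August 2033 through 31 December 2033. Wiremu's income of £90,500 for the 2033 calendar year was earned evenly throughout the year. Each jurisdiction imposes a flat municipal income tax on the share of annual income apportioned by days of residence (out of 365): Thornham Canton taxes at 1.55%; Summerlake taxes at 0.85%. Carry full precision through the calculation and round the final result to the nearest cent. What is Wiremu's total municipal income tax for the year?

£1,152.82

Thornham Canton, 1 January – 9 August 2033: 221 days → £90,500 × 1.55% × 221/365 = £849.3363
Summerlake, 10 August – 31 December 2033: 144 days → £90,500 × 0.85% × 144/365 = £303.4849
Total = £1,152.8212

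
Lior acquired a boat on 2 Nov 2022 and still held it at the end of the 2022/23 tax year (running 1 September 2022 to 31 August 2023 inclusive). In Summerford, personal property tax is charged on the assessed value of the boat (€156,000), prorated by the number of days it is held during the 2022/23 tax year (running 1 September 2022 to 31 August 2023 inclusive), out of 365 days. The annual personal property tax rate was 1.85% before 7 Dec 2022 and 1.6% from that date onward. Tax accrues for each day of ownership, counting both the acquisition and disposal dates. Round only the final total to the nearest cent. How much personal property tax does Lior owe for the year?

2 Nov – 6 Dec 2022: 35 days at 1.85% → €156,000 × 1.85% × 35/365 = €276.7397
7 Dec 2022 – 31 Aug 2023: 268 days at 1.6% → €156,000 × 1.6% × 268/365 = €1,832.6795
Total = €2,109.4192

€2,109.42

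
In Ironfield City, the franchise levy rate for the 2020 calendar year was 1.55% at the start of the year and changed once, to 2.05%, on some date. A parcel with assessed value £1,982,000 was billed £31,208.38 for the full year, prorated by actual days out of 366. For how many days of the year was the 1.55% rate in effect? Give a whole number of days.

Let d = days at the first rate; then 366 − d days at the second rate.
£1,982,000 × [1.55%·d + 2.05%·(366−d)] / 366 = £31,208.38
Solving gives d = 348, so the new rate took effect on 14 Dec 2020.

348 days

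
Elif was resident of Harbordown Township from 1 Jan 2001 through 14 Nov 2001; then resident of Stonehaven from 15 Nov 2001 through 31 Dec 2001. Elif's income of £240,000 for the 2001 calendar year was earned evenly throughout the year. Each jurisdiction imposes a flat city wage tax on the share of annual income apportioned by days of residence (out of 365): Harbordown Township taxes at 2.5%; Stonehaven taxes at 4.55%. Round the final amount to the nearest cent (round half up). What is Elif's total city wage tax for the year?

Harbordown Township, 1 Jan – 14 Nov 2001: 318 days → £240,000 × 2.5% × 318/365 = £5,227.3973
Stonehaven, 15 Nov – 31 Dec 2001: 47 days → £240,000 × 4.55% × 47/365 = £1,406.1370
Total = £6,633.5342

£6,633.53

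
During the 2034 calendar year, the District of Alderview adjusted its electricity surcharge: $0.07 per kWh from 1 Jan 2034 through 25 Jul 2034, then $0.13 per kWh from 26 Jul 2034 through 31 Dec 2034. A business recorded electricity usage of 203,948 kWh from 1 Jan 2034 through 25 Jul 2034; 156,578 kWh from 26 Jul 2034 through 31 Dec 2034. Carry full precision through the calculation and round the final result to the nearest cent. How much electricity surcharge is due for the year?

1 Jan – 25 Jul 2034: 203,948 kWh at $0.07/kWh → $14276.36
26 Jul – 31 Dec 2034: 156,578 kWh at $0.13/kWh → $20355.14

$34631.50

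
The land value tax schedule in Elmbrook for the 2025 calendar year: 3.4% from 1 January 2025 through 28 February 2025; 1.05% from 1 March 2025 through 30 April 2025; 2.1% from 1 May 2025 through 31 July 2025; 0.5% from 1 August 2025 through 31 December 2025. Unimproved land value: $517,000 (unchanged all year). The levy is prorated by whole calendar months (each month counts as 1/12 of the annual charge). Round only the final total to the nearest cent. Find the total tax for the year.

$7,625.75

1 January – 28 February 2025: 2 months at 3.4% → $517,000 × 3.4% × 2/12 = $2,929.6667
1 March – 30 April 2025: 2 months at 1.05% → $517,000 × 1.05% × 2/12 = $904.7500
1 May – 31 July 2025: 3 months at 2.1% → $517,000 × 2.1% × 3/12 = $2,714.2500
1 August – 31 December 2025: 5 months at 0.5% → $517,000 × 0.5% × 5/12 = $1,077.0833
Total = $7,625.7500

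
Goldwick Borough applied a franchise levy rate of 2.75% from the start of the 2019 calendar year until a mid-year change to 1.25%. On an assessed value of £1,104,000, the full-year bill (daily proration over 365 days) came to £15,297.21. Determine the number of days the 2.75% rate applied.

33 days

Let d = days at the first rate; then 365 − d days at the second rate.
£1,104,000 × [2.75%·d + 1.25%·(365−d)] / 365 = £15,297.21
Solving gives d = 33, so the new rate took effect on February 3, 2019.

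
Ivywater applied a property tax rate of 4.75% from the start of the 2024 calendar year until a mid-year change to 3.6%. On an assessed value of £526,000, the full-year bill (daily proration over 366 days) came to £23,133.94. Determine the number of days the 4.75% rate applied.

254 days

Let d = days at the first rate; then 366 − d days at the second rate.
£526,000 × [4.75%·d + 3.6%·(366−d)] / 366 = £23,133.94
Solving gives d = 254, so the new rate took effect on 11 September 2024.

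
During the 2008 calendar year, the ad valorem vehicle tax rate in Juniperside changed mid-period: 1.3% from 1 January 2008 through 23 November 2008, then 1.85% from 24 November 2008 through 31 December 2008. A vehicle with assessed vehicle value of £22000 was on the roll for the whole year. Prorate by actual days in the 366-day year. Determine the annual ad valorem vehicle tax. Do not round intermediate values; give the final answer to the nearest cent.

£298.56

1 January – 23 November 2008: 328 days at 1.3% → £22000 × 1.3% × 328/366 = £256.3060
24 November – 31 December 2008: 38 days at 1.85% → £22000 × 1.85% × 38/366 = £42.2568
Total = £298.5628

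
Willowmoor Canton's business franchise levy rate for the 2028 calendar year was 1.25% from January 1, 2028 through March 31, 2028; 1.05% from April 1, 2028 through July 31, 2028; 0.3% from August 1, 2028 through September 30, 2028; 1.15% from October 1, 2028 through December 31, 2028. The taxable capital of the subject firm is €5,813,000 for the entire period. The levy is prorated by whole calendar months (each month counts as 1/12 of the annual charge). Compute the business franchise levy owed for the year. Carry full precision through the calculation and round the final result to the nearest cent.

January 1 – March 31, 2028: 3 months at 1.25% → €5,813,000 × 1.25% × 3/12 = €18,165.6250
April 1 – July 31, 2028: 4 months at 1.05% → €5,813,000 × 1.05% × 4/12 = €20,345.5000
August 1 – September 30, 2028: 2 months at 0.3% → €5,813,000 × 0.3% × 2/12 = €2,906.5000
October 1 – December 31, 2028: 3 months at 1.15% → €5,813,000 × 1.15% × 3/12 = €16,712.3750
Total = €58,130.0000

€58,130.00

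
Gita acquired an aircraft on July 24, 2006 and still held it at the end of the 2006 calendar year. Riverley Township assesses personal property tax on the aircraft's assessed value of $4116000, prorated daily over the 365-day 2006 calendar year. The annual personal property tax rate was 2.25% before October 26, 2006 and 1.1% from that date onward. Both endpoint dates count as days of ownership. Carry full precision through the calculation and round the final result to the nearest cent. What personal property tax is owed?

July 24 – October 25, 2006: 94 days at 2.25% → $4116000 × 2.25% × 94/365 = $23850.2466
October 26 – December 31, 2006: 67 days at 1.1% → $4116000 × 1.1% × 67/365 = $8310.9370
Total = $32161.1836

$32161.18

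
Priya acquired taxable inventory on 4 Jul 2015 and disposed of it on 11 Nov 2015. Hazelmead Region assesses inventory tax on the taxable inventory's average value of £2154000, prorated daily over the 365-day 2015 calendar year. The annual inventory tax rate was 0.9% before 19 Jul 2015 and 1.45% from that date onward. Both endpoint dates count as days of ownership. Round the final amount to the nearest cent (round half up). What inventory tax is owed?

4 Jul – 18 Jul 2015: 15 days at 0.9% → £2154000 × 0.9% × 15/365 = £796.6849
19 Jul – 11 Nov 2015: 116 days at 1.45% → £2154000 × 1.45% × 116/365 = £9926.1041
Total = £10722.7890

£10722.79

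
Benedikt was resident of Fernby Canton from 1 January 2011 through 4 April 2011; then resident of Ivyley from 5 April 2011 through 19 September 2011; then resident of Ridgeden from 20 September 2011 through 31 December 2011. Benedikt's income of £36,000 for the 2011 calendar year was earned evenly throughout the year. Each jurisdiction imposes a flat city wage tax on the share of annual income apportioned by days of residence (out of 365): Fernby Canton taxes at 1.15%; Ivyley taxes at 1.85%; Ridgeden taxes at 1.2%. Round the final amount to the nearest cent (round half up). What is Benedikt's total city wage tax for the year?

Fernby Canton, 1 January – 4 April 2011: 94 days → £36,000 × 1.15% × 94/365 = £106.6192
Ivyley, 5 April – 19 September 2011: 168 days → £36,000 × 1.85% × 168/365 = £306.5425
Ridgeden, 20 September – 31 December 2011: 103 days → £36,000 × 1.2% × 103/365 = £121.9068
Total = £535.0685

£535.07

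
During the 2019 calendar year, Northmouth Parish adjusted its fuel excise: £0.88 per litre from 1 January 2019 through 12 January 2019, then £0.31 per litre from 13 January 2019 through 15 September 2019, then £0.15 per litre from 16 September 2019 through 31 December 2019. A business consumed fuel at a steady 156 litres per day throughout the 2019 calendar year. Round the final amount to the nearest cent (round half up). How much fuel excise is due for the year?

1 January – 12 January 2019: 12 days × 156 litres/day = 1,872 litres at £0.88/litre → £1647.36
13 January – 15 September 2019: 246 days × 156 litres/day = 38,376 litres at £0.31/litre → £11896.56
16 September – 31 December 2019: 107 days × 156 litres/day = 16,692 litres at £0.15/litre → £2503.80

£16047.72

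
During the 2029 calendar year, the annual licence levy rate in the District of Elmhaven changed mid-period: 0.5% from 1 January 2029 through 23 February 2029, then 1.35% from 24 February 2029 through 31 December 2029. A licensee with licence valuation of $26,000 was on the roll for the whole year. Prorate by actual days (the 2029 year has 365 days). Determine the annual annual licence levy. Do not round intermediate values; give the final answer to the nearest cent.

$318.30

1 January – 23 February 2029: 54 days at 0.5% → $26,000 × 0.5% × 54/365 = $19.2329
24 February – 31 December 2029: 311 days at 1.35% → $26,000 × 1.35% × 311/365 = $299.0712
Total = $318.3041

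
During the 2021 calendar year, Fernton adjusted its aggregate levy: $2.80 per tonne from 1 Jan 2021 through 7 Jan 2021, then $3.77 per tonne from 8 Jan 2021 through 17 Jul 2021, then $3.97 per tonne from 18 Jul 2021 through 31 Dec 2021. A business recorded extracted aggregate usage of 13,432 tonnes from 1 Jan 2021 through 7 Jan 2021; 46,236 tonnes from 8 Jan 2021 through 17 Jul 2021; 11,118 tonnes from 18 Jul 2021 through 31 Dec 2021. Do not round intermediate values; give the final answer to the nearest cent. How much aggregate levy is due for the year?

$256,057.78

1 Jan – 7 Jan 2021: 13,432 tonnes at $2.80/tonne → $37,609.60
8 Jan – 17 Jul 2021: 46,236 tonnes at $3.77/tonne → $174,309.72
18 Jul – 31 Dec 2021: 11,118 tonnes at $3.97/tonne → $44,138.46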